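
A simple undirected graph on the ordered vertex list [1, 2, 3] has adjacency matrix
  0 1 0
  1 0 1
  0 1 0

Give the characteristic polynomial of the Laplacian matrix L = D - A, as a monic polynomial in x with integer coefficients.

Each diagonal entry of L is the vertex degree and each off-diagonal entry is -1 where an edge is present, 0 otherwise; in the order [1, 2, 3] the diagonal is [1, 2, 1]. Computing det(xI - L) by cofactor expansion (or equivalently via sum-over-permutations) gives x^3 - 4x^2 + 3x. The constant term is 0 because L is singular (the all-ones vector lies in its kernel). There is one zero in the spectrum, matching the 1 component.

x^3 - 4x^2 + 3x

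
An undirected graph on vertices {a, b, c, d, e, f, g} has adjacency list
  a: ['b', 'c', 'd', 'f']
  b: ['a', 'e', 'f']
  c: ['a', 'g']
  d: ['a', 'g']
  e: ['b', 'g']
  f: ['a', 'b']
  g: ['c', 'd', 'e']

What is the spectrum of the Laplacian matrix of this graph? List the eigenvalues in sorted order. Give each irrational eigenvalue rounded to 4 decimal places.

[0, 1.1864, 1.5858, 2, 3.4707, 4.4142, 5.3429]

Each diagonal entry of L is the vertex degree and each off-diagonal entry is -1 where an edge is present, 0 otherwise; in the order [a, b, c, d, e, f, g] the diagonal is [4, 3, 2, 2, 2, 2, 3]. Since every row of L sums to 0, the all-ones vector is in the kernel and 0 is an eigenvalue. The single zero eigenvalue shows the graph is connected.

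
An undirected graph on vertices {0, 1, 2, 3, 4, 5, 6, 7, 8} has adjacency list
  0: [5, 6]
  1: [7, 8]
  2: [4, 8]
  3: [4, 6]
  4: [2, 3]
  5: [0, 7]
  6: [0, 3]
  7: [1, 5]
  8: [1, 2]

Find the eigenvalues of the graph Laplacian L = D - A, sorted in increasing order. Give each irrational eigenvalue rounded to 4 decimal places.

[0, 0.4679, 0.4679, 1.6527, 1.6527, 3, 3, 3.8794, 3.8794]

With the vertex order [0, 1, 2, 3, 4, 5, 6, 7, 8], the degrees are [2, 2, 2, 2, 2, 2, 2, 2, 2], giving D = diag(2, 2, 2, 2, 2, 2, 2, 2, 2) and L = D - A. L is symmetric positive semidefinite, so every eigenvalue is real and nonnegative. The single zero eigenvalue shows the graph is connected.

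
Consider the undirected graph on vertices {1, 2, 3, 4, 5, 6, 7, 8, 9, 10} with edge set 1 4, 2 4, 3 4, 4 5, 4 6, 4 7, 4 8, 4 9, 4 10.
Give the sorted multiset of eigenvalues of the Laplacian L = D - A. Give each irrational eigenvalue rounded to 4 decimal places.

[0, 1, 1, 1, 1, 1, 1, 1, 1, 10]

With the vertex order [1, 2, 3, 4, 5, 6, 7, 8, 9, 10], the degrees are [1, 1, 1, 9, 1, 1, 1, 1, 1, 1], giving D = diag(1, 1, 1, 9, 1, 1, 1, 1, 1, 1) and L = D - A. L is symmetric positive semidefinite, so every eigenvalue is real and nonnegative. By the matrix-tree theorem the graph has (1/10) * product of the nonzero eigenvalues = 1 spanning tree. The largest eigenvalue, 10, is at most the vertex count 10.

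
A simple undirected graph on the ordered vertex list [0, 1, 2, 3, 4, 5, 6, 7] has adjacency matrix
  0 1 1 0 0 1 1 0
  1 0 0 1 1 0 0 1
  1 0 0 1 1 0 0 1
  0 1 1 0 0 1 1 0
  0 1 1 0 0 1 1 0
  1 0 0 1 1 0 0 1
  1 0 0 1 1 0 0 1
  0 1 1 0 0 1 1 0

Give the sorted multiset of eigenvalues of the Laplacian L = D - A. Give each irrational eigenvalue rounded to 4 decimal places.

Reading degrees in the order [0, 1, 2, 3, 4, 5, 6, 7] gives [4, 4, 4, 4, 4, 4, 4, 4]; set D = diag(4, 4, 4, 4, 4, 4, 4, 4) and form L = D - A. L is symmetric positive semidefinite, so every eigenvalue is real and nonnegative. The single zero eigenvalue shows the graph is connected. The eigenvalues sum to 32, which equals trace(L) = 2|E|.

[0, 4, 4, 4, 4, 4, 4, 8]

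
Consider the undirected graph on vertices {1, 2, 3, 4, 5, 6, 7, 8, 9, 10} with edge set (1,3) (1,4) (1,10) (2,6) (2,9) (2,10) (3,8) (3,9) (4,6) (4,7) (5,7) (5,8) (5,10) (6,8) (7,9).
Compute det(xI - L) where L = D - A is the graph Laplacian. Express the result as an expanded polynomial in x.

With the vertex order [1, 2, 3, 4, 5, 6, 7, 8, 9, 10], the degrees are [3, 3, 3, 3, 3, 3, 3, 3, 3, 3], giving D = diag(3, 3, 3, 3, 3, 3, 3, 3, 3, 3) and L = D - A. The eigenvalues of L are [0, 2, 2, 2, 2, 2, 5, 5, 5, 5]; the characteristic polynomial is the product of (x - lambda_i), which multiplies out to x^10 - 30x^9 + 390x^8 - 2880x^7 + 13305x^6 - 39882x^5 + 77640x^4 - 94800x^3 + 66000x^2 - 20000x. The coefficient of x^9 equals -trace(L) = -30, matching the sum of degrees. The eigenvalues sum to 30, which equals trace(L) = 2|E|. There is one zero in the spectrum, matching the 1 component.

x^10 - 30x^9 + 390x^8 - 2880x^7 + 13305x^6 - 39882x^5 + 77640x^4 - 94800x^3 + 66000x^2 - 20000x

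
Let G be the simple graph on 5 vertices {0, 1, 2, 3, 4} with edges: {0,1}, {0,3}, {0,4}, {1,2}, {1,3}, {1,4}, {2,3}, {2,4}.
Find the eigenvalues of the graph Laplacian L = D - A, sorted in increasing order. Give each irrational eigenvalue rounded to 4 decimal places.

[0, 3, 3, 5, 5]

Reading degrees in the order [0, 1, 2, 3, 4] gives [3, 4, 3, 3, 3]; set D = diag(3, 4, 3, 3, 3) and form L = D - A. L is symmetric positive semidefinite, so every eigenvalue is real and nonnegative. There is one zero in the spectrum, matching the 1 component.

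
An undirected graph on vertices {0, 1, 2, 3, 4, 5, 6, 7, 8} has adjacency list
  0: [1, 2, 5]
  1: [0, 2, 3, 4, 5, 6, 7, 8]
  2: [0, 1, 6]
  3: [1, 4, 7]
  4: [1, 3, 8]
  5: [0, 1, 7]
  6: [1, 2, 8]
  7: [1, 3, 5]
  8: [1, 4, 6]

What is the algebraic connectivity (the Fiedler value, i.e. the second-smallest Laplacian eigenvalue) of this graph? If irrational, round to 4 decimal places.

1.5858

Each diagonal entry of L is the vertex degree and each off-diagonal entry is -1 where an edge is present, 0 otherwise; in the order [0, 1, 2, 3, 4, 5, 6, 7, 8] the diagonal is [3, 8, 3, 3, 3, 3, 3, 3, 3]. The sorted Laplacian eigenvalues are [0, 1.5858, 1.5858, 3, 3, 4.4142, 4.4142, 5, 9]; the algebraic connectivity is the second entry, 1.5858. The eigenvalues sum to 32, which equals trace(L) = 2|E|.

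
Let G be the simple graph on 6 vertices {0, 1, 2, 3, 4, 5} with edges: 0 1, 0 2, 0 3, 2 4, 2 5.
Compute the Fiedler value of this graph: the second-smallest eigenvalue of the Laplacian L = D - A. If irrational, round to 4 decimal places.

Reading degrees in the order [0, 1, 2, 3, 4, 5] gives [3, 1, 3, 1, 1, 1]; set D = diag(3, 1, 3, 1, 1, 1) and form L = D - A. The sorted Laplacian eigenvalues are [0, 0.4384, 1, 1, 3, 4.5616]; the algebraic connectivity is the second entry, 0.4384. By the matrix-tree theorem the graph has (1/6) * product of the nonzero eigenvalues = 1 spanning tree. There is one zero in the spectrum, matching the 1 component.

0.4384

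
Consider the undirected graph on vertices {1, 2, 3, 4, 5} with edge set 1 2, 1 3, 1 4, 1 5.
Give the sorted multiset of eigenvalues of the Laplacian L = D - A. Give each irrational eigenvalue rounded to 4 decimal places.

[0, 1, 1, 1, 5]

Each diagonal entry of L is the vertex degree and each off-diagonal entry is -1 where an edge is present, 0 otherwise; in the order [1, 2, 3, 4, 5] the diagonal is [4, 1, 1, 1, 1]. L is symmetric positive semidefinite, so every eigenvalue is real and nonnegative.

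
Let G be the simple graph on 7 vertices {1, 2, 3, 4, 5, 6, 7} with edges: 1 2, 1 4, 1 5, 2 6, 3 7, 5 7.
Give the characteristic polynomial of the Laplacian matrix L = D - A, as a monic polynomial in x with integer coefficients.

x^7 - 12x^6 + 54x^5 - 114x^4 + 115x^3 - 50x^2 + 7x

Each diagonal entry of L is the vertex degree and each off-diagonal entry is -1 where an edge is present, 0 otherwise; in the order [1, 2, 3, 4, 5, 6, 7] the diagonal is [3, 2, 1, 1, 2, 1, 2]. L has integer entries, so p(x) = det(xI - L) has integer coefficients. Expanding the determinant yields x^7 - 12x^6 + 54x^5 - 114x^4 + 115x^3 - 50x^2 + 7x. The constant term is 0 because L is singular (the all-ones vector lies in its kernel). There is one zero in the spectrum, matching the 1 component.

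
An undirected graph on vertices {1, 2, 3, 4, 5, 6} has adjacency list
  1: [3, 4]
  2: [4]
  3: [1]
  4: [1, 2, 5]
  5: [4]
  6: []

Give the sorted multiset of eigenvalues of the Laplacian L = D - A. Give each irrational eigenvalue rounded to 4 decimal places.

[0, 0, 0.5188, 1, 2.3111, 4.1701]

Each diagonal entry of L is the vertex degree and each off-diagonal entry is -1 where an edge is present, 0 otherwise; in the order [1, 2, 3, 4, 5, 6] the diagonal is [2, 1, 1, 3, 1, 0]. Diagonalising L (or applying a numerical eigensolver to the 6x6 matrix) gives the spectrum above. The 2 zero eigenvalues correspond to the 2 connected components. There are 2 zeros in the spectrum, matching the 2 components.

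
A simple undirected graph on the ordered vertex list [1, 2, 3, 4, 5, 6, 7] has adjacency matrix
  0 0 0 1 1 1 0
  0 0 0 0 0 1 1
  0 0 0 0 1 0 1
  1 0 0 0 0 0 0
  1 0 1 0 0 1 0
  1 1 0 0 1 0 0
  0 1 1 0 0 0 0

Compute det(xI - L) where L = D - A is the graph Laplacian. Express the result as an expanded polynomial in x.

x^7 - 16x^6 + 100x^5 - 308x^4 + 485x^3 - 364x^2 + 98x

Each diagonal entry of L is the vertex degree and each off-diagonal entry is -1 where an edge is present, 0 otherwise; in the order [1, 2, 3, 4, 5, 6, 7] the diagonal is [3, 2, 2, 1, 3, 3, 2]. Computing det(xI - L) by cofactor expansion (or equivalently via sum-over-permutations) gives x^7 - 16x^6 + 100x^5 - 308x^4 + 485x^3 - 364x^2 + 98x. The coefficient of x^6 equals -trace(L) = -16, matching the sum of degrees. There is one zero in the spectrum, matching the 1 component. By the matrix-tree theorem the graph has (1/7) * product of the nonzero eigenvalues = 14 spanning trees.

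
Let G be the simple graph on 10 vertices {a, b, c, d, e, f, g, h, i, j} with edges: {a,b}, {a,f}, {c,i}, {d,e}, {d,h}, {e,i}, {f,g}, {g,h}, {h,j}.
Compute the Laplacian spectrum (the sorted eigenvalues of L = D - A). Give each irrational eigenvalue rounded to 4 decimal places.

With the vertex order [a, b, c, d, e, f, g, h, i, j], the degrees are [2, 1, 1, 2, 2, 2, 2, 3, 2, 1], giving D = diag(2, 1, 1, 2, 2, 2, 2, 3, 2, 1) and L = D - A. The multiplicity of 0 as a Laplacian eigenvalue equals the number of connected components. The single zero eigenvalue shows the graph is connected. There is one zero in the spectrum, matching the 1 component.

[0, 0.1206, 0.3489, 1, 1, 2, 2.3473, 3.2739, 3.5321, 4.3772]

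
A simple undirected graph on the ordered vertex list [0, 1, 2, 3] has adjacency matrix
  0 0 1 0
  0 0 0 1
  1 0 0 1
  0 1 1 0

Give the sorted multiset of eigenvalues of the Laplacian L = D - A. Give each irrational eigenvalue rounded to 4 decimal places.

Each diagonal entry of L is the vertex degree and each off-diagonal entry is -1 where an edge is present, 0 otherwise; in the order [0, 1, 2, 3] the diagonal is [1, 1, 2, 2]. The multiplicity of 0 as a Laplacian eigenvalue equals the number of connected components. The single zero eigenvalue shows the graph is connected.

[0, 0.5858, 2, 3.4142]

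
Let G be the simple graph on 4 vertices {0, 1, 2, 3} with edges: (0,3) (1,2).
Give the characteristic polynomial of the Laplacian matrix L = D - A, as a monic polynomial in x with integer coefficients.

x^4 - 4x^3 + 4x^2

Reading degrees in the order [0, 1, 2, 3] gives [1, 1, 1, 1]; set D = diag(1, 1, 1, 1) and form L = D - A. The eigenvalues of L are [0, 0, 2, 2]; the characteristic polynomial is the product of (x - lambda_i), which multiplies out to x^4 - 4x^3 + 4x^2. Since p(0) = det(-L) = 0, x divides p(x). The largest eigenvalue, 2, is at most the vertex count 4.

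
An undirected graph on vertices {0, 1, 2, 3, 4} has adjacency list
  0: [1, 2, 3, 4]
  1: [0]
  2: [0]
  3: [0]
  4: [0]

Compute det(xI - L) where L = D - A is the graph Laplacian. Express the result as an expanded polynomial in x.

x^5 - 8x^4 + 18x^3 - 16x^2 + 5x

Reading degrees in the order [0, 1, 2, 3, 4] gives [4, 1, 1, 1, 1]; set D = diag(4, 1, 1, 1, 1) and form L = D - A. Computing det(xI - L) by cofactor expansion (or equivalently via sum-over-permutations) gives x^5 - 8x^4 + 18x^3 - 16x^2 + 5x. The constant term is 0 because L is singular (the all-ones vector lies in its kernel).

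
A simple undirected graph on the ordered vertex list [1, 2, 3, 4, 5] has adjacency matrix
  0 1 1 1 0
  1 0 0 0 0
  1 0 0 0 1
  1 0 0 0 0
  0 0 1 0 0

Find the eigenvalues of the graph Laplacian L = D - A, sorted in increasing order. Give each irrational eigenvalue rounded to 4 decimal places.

With the vertex order [1, 2, 3, 4, 5], the degrees are [3, 1, 2, 1, 1], giving D = diag(3, 1, 2, 1, 1) and L = D - A. The multiplicity of 0 as a Laplacian eigenvalue equals the number of connected components.

[0, 0.5188, 1, 2.3111, 4.1701]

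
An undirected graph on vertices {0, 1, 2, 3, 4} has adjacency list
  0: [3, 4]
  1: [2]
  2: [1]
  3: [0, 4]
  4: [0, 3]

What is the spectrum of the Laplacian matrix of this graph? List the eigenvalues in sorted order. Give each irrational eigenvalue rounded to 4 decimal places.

[0, 0, 2, 3, 3]

With the vertex order [0, 1, 2, 3, 4], the degrees are [2, 1, 1, 2, 2], giving D = diag(2, 1, 1, 2, 2) and L = D - A. L is symmetric positive semidefinite, so every eigenvalue is real and nonnegative. The 2 zero eigenvalues correspond to the 2 connected components. The eigenvalues sum to 8, which equals trace(L) = 2|E|.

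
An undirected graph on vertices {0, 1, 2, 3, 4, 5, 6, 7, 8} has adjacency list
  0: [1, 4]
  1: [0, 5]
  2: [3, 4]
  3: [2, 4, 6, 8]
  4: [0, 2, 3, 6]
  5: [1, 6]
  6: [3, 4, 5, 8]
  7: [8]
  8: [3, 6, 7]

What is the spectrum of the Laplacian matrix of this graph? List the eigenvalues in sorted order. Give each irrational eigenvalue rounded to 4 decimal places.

[0, 0.5399, 0.9680, 1.6493, 2.4626, 3.2197, 4.2615, 5.2680, 5.6310]

Each diagonal entry of L is the vertex degree and each off-diagonal entry is -1 where an edge is present, 0 otherwise; in the order [0, 1, 2, 3, 4, 5, 6, 7, 8] the diagonal is [2, 2, 2, 4, 4, 2, 4, 1, 3]. L is symmetric positive semidefinite, so every eigenvalue is real and nonnegative. By the matrix-tree theorem the graph has (1/9) * product of the nonzero eigenvalues = 96 spanning trees. There is one zero in the spectrum, matching the 1 component.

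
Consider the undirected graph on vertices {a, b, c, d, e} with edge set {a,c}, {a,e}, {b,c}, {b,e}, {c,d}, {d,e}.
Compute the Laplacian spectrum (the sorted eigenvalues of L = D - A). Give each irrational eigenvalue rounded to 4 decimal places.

[0, 2, 2, 3, 5]

Each diagonal entry of L is the vertex degree and each off-diagonal entry is -1 where an edge is present, 0 otherwise; in the order [a, b, c, d, e] the diagonal is [2, 2, 3, 2, 3]. Since every row of L sums to 0, the all-ones vector is in the kernel and 0 is an eigenvalue. The eigenvalues sum to 12, which equals trace(L) = 2|E|.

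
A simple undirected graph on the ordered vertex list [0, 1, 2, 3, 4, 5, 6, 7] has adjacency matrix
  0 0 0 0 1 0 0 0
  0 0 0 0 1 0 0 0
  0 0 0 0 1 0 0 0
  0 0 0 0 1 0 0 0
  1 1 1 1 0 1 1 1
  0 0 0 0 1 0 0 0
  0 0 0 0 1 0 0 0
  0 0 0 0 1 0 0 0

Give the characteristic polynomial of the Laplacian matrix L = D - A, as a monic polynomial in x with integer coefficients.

With the vertex order [0, 1, 2, 3, 4, 5, 6, 7], the degrees are [1, 1, 1, 1, 7, 1, 1, 1], giving D = diag(1, 1, 1, 1, 7, 1, 1, 1) and L = D - A. L has integer entries, so p(x) = det(xI - L) has integer coefficients. Expanding the determinant yields x^8 - 14x^7 + 63x^6 - 140x^5 + 175x^4 - 126x^3 + 49x^2 - 8x. The constant term is 0 because L is singular (the all-ones vector lies in its kernel).

x^8 - 14x^7 + 63x^6 - 140x^5 + 175x^4 - 126x^3 + 49x^2 - 8x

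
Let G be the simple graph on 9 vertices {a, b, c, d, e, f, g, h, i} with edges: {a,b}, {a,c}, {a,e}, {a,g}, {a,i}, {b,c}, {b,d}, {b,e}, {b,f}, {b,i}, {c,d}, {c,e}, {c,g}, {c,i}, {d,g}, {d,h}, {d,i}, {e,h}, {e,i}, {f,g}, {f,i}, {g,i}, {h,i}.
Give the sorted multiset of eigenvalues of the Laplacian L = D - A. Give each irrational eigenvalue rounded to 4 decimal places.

[0, 2.4924, 3.3453, 4.4046, 5.3763, 6.3968, 7.2657, 7.7190, 9]

With the vertex order [a, b, c, d, e, f, g, h, i], the degrees are [5, 6, 6, 5, 5, 3, 5, 3, 8], giving D = diag(5, 6, 6, 5, 5, 3, 5, 3, 8) and L = D - A. Diagonalising L (or applying a numerical eigensolver to the 9x9 matrix) gives the spectrum above. By the matrix-tree theorem the graph has (1/9) * product of the nonzero eigenvalues = 70832 spanning trees. The eigenvalues sum to 46, which equals trace(L) = 2|E|.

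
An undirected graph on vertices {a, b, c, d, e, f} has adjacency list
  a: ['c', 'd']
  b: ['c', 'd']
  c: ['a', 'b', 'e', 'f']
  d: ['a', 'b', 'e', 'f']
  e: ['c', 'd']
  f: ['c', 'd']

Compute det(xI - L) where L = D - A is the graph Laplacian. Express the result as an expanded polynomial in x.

Each diagonal entry of L is the vertex degree and each off-diagonal entry is -1 where an edge is present, 0 otherwise; in the order [a, b, c, d, e, f] the diagonal is [2, 2, 4, 4, 2, 2]. Computing det(xI - L) by cofactor expansion (or equivalently via sum-over-permutations) gives x^6 - 16x^5 + 96x^4 - 272x^3 + 368x^2 - 192x. The constant term is 0 because L is singular (the all-ones vector lies in its kernel). The largest eigenvalue, 6, is at most the vertex count 6. The eigenvalues sum to 16, which equals trace(L) = 2|E|.

x^6 - 16x^5 + 96x^4 - 272x^3 + 368x^2 - 192x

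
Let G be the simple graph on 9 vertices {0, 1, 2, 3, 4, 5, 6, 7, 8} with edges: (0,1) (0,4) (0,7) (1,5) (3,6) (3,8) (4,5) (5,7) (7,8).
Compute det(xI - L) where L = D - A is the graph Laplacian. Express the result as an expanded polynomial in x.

Each diagonal entry of L is the vertex degree and each off-diagonal entry is -1 where an edge is present, 0 otherwise; in the order [0, 1, 2, 3, 4, 5, 6, 7, 8] the diagonal is [3, 2, 0, 2, 2, 3, 1, 3, 2]. L has integer entries, so p(x) = det(xI - L) has integer coefficients. Expanding the determinant yields x^9 - 18x^8 + 131x^7 - 496x^6 + 1040x^5 - 1174x^4 + 620x^3 - 96x^2. The constant term is 0 because L is singular (the all-ones vector lies in its kernel). There are 2 zeros in the spectrum, matching the 2 components. The largest eigenvalue, 5.2647, is at most the vertex count 9.

x^9 - 18x^8 + 131x^7 - 496x^6 + 1040x^5 - 1174x^4 + 620x^3 - 96x^2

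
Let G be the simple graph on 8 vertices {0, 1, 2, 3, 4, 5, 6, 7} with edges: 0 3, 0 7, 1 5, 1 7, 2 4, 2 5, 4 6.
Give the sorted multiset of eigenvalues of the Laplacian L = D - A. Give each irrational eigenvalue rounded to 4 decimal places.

[0, 0.1522, 0.5858, 1.2346, 2, 2.7654, 3.4142, 3.8478]

With the vertex order [0, 1, 2, 3, 4, 5, 6, 7], the degrees are [2, 2, 2, 1, 2, 2, 1, 2], giving D = diag(2, 2, 2, 1, 2, 2, 1, 2) and L = D - A. The multiplicity of 0 as a Laplacian eigenvalue equals the number of connected components. The single zero eigenvalue shows the graph is connected. The largest eigenvalue, 3.8478, is at most the vertex count 8.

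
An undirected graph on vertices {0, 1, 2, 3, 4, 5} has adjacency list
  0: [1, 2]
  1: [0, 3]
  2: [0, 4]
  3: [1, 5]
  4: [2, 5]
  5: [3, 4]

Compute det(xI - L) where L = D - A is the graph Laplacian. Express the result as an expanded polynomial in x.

x^6 - 12x^5 + 54x^4 - 112x^3 + 105x^2 - 36x

Reading degrees in the order [0, 1, 2, 3, 4, 5] gives [2, 2, 2, 2, 2, 2]; set D = diag(2, 2, 2, 2, 2, 2) and form L = D - A. The eigenvalues of L are [0, 1, 1, 3, 3, 4]; the characteristic polynomial is the product of (x - lambda_i), which multiplies out to x^6 - 12x^5 + 54x^4 - 112x^3 + 105x^2 - 36x. The constant term is 0 because L is singular (the all-ones vector lies in its kernel). There is one zero in the spectrum, matching the 1 component.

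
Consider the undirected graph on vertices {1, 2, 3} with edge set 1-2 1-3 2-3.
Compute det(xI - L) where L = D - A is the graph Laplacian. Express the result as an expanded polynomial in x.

x^3 - 6x^2 + 9x

Each diagonal entry of L is the vertex degree and each off-diagonal entry is -1 where an edge is present, 0 otherwise; in the order [1, 2, 3] the diagonal is [2, 2, 2]. The eigenvalues of L are [0, 3, 3]; the characteristic polynomial is the product of (x - lambda_i), which multiplies out to x^3 - 6x^2 + 9x. The coefficient of x^2 equals -trace(L) = -6, matching the sum of degrees. There is one zero in the spectrum, matching the 1 component. The largest eigenvalue, 3, is at most the vertex count 3.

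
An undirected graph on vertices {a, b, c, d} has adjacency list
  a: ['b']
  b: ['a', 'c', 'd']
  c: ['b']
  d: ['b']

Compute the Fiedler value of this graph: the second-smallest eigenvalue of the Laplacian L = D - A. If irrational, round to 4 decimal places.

Reading degrees in the order [a, b, c, d] gives [1, 3, 1, 1]; set D = diag(1, 3, 1, 1) and form L = D - A. The smallest Laplacian eigenvalue is always 0. The next one, lambda_2 = 1, measures how hard the graph is to disconnect: larger values mean better connectivity. There is one zero in the spectrum, matching the 1 component.

1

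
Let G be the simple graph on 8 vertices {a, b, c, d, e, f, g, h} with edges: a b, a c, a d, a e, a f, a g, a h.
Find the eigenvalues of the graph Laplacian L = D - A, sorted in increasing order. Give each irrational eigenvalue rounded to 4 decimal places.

Each diagonal entry of L is the vertex degree and each off-diagonal entry is -1 where an edge is present, 0 otherwise; in the order [a, b, c, d, e, f, g, h] the diagonal is [7, 1, 1, 1, 1, 1, 1, 1]. L is symmetric positive semidefinite, so every eigenvalue is real and nonnegative. The single zero eigenvalue shows the graph is connected. There is one zero in the spectrum, matching the 1 component.

[0, 1, 1, 1, 1, 1, 1, 8]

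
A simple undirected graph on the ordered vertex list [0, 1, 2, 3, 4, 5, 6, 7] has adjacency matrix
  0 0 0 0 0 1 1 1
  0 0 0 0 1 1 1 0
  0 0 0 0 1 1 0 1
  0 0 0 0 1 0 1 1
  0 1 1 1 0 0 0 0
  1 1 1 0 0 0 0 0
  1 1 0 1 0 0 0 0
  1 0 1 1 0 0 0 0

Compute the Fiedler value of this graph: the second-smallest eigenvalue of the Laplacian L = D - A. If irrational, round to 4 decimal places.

2

Reading degrees in the order [0, 1, 2, 3, 4, 5, 6, 7] gives [3, 3, 3, 3, 3, 3, 3, 3]; set D = diag(3, 3, 3, 3, 3, 3, 3, 3) and form L = D - A. Computing the eigenvalues of L and sorting gives [0, 2, 2, 2, 4, 4, 4, 6]. The Fiedler value lambda_2 = 2 is strictly positive, so the graph is connected. There is one zero in the spectrum, matching the 1 component. The eigenvalues sum to 24, which equals trace(L) = 2|E|.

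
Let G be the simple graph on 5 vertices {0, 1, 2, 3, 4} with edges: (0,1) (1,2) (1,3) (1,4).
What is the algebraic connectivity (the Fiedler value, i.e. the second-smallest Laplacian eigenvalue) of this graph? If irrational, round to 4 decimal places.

1

With the vertex order [0, 1, 2, 3, 4], the degrees are [1, 4, 1, 1, 1], giving D = diag(1, 4, 1, 1, 1) and L = D - A. The smallest Laplacian eigenvalue is always 0. The next one, lambda_2 = 1, measures how hard the graph is to disconnect: larger values mean better connectivity. The largest eigenvalue, 5, is at most the vertex count 5. By the matrix-tree theorem the graph has (1/5) * product of the nonzero eigenvalues = 1 spanning tree.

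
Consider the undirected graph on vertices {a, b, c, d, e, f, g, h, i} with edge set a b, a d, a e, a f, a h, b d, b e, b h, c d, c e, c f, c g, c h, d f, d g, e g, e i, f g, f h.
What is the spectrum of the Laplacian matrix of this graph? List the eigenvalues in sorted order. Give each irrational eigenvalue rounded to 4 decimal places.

Reading degrees in the order [a, b, c, d, e, f, g, h, i] gives [5, 4, 5, 5, 5, 5, 4, 4, 1]; set D = diag(5, 4, 5, 5, 5, 5, 4, 4, 1) and form L = D - A. The multiplicity of 0 as a Laplacian eigenvalue equals the number of connected components. By the matrix-tree theorem the graph has (1/9) * product of the nonzero eigenvalues = 8798 spanning trees.

[0, 0.8892, 3.0151, 3.9641, 4.8052, 5.4128, 5.7089, 6.5835, 7.6211]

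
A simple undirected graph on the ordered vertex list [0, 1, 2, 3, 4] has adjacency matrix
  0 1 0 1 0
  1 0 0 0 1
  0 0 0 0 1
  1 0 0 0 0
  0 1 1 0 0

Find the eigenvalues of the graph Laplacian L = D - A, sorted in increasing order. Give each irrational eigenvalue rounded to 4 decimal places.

[0, 0.3820, 1.3820, 2.6180, 3.6180]

With the vertex order [0, 1, 2, 3, 4], the degrees are [2, 2, 1, 1, 2], giving D = diag(2, 2, 1, 1, 2) and L = D - A. Diagonalising L (or applying a numerical eigensolver to the 5x5 matrix) gives the spectrum above. By the matrix-tree theorem the graph has (1/5) * product of the nonzero eigenvalues = 1 spanning tree.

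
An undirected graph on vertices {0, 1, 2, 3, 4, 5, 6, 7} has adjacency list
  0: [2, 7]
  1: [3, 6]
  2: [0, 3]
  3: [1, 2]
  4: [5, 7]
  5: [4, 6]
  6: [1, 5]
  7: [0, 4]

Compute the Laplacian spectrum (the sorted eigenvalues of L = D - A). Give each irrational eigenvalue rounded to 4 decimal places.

With the vertex order [0, 1, 2, 3, 4, 5, 6, 7], the degrees are [2, 2, 2, 2, 2, 2, 2, 2], giving D = diag(2, 2, 2, 2, 2, 2, 2, 2) and L = D - A. L is symmetric positive semidefinite, so every eigenvalue is real and nonnegative. The single zero eigenvalue shows the graph is connected.

[0, 0.5858, 0.5858, 2, 2, 3.4142, 3.4142, 4]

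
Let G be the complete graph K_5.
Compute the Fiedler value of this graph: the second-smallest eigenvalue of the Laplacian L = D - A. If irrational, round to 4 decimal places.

5

The graph has 5 vertices and degree multiset [4, 4, 4, 4, 4]; D is the diagonal matrix of degrees and L = D - A. The smallest Laplacian eigenvalue is always 0. The next one, lambda_2 = 5, measures how hard the graph is to disconnect: larger values mean better connectivity.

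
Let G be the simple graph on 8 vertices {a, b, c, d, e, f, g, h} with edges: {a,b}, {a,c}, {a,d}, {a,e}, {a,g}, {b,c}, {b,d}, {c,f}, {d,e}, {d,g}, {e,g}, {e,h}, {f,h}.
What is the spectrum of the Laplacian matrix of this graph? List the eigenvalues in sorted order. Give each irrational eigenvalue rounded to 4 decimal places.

[0, 1.0329, 1.7277, 3, 4, 4.6826, 5.4311, 6.1258]

With the vertex order [a, b, c, d, e, f, g, h], the degrees are [5, 3, 3, 4, 4, 2, 3, 2], giving D = diag(5, 3, 3, 4, 4, 2, 3, 2) and L = D - A. The multiplicity of 0 as a Laplacian eigenvalue equals the number of connected components. The single zero eigenvalue shows the graph is connected.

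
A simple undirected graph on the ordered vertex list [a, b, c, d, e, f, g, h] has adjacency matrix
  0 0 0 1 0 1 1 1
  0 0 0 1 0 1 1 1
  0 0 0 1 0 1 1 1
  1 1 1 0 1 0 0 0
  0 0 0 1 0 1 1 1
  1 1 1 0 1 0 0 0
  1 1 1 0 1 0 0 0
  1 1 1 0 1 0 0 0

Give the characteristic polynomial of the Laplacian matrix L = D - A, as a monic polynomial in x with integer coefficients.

x^8 - 32x^7 + 432x^6 - 3200x^5 + 14080x^4 - 36864x^3 + 53248x^2 - 32768x

Each diagonal entry of L is the vertex degree and each off-diagonal entry is -1 where an edge is present, 0 otherwise; in the order [a, b, c, d, e, f, g, h] the diagonal is [4, 4, 4, 4, 4, 4, 4, 4]. L has integer entries, so p(x) = det(xI - L) has integer coefficients. Expanding the determinant yields x^8 - 32x^7 + 432x^6 - 3200x^5 + 14080x^4 - 36864x^3 + 53248x^2 - 32768x. The coefficient of x^7 equals -trace(L) = -32, matching the sum of degrees. The eigenvalues sum to 32, which equals trace(L) = 2|E|. There is one zero in the spectrum, matching the 1 component.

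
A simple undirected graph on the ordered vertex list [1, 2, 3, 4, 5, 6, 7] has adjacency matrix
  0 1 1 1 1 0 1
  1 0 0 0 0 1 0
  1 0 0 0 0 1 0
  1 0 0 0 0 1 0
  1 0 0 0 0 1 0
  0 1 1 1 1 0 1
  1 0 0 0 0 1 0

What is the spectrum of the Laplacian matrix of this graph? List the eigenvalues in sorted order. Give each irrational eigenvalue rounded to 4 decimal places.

[0, 2, 2, 2, 2, 5, 7]

Each diagonal entry of L is the vertex degree and each off-diagonal entry is -1 where an edge is present, 0 otherwise; in the order [1, 2, 3, 4, 5, 6, 7] the diagonal is [5, 2, 2, 2, 2, 5, 2]. The multiplicity of 0 as a Laplacian eigenvalue equals the number of connected components. The single zero eigenvalue shows the graph is connected. The largest eigenvalue, 7, is at most the vertex count 7.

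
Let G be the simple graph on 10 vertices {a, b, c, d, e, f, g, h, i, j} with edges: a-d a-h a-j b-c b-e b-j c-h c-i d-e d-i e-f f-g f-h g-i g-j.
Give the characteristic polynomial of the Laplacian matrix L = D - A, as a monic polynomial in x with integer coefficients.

x^10 - 30x^9 + 390x^8 - 2880x^7 + 13305x^6 - 39882x^5 + 77640x^4 - 94800x^3 + 66000x^2 - 20000x

Reading degrees in the order [a, b, c, d, e, f, g, h, i, j] gives [3, 3, 3, 3, 3, 3, 3, 3, 3, 3]; set D = diag(3, 3, 3, 3, 3, 3, 3, 3, 3, 3) and form L = D - A. Computing det(xI - L) by cofactor expansion (or equivalently via sum-over-permutations) gives x^10 - 30x^9 + 390x^8 - 2880x^7 + 13305x^6 - 39882x^5 + 77640x^4 - 94800x^3 + 66000x^2 - 20000x. Since p(0) = det(-L) = 0, x divides p(x). The eigenvalues sum to 30, which equals trace(L) = 2|E|. There is one zero in the spectrum, matching the 1 component.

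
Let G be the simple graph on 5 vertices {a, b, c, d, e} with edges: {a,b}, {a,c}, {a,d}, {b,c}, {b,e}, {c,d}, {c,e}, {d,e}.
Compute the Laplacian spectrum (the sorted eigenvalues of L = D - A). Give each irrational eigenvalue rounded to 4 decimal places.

[0, 3, 3, 5, 5]

Reading degrees in the order [a, b, c, d, e] gives [3, 3, 4, 3, 3]; set D = diag(3, 3, 4, 3, 3) and form L = D - A. Since every row of L sums to 0, the all-ones vector is in the kernel and 0 is an eigenvalue. By the matrix-tree theorem the graph has (1/5) * product of the nonzero eigenvalues = 45 spanning trees.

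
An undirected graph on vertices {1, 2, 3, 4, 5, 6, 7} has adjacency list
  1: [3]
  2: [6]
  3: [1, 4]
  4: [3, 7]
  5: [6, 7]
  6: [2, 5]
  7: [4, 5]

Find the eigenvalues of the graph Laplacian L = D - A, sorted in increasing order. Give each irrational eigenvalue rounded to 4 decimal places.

With the vertex order [1, 2, 3, 4, 5, 6, 7], the degrees are [1, 1, 2, 2, 2, 2, 2], giving D = diag(1, 1, 2, 2, 2, 2, 2) and L = D - A. Diagonalising L (or applying a numerical eigensolver to the 7x7 matrix) gives the spectrum above. The single zero eigenvalue shows the graph is connected. The eigenvalues sum to 12, which equals trace(L) = 2|E|. By the matrix-tree theorem the graph has (1/7) * product of the nonzero eigenvalues = 1 spanning tree.

[0, 0.1981, 0.7530, 1.5550, 2.4450, 3.2470, 3.8019]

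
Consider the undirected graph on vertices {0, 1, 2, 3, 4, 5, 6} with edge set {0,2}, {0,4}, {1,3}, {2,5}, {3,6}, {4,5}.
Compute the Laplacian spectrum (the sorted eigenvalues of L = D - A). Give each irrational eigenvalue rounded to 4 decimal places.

Reading degrees in the order [0, 1, 2, 3, 4, 5, 6] gives [2, 1, 2, 2, 2, 2, 1]; set D = diag(2, 1, 2, 2, 2, 2, 1) and form L = D - A. L is symmetric positive semidefinite, so every eigenvalue is real and nonnegative. The 2 zero eigenvalues correspond to the 2 connected components. The eigenvalues sum to 12, which equals trace(L) = 2|E|. The largest eigenvalue, 4, is at most the vertex count 7.

[0, 0, 1, 2, 2, 3, 4]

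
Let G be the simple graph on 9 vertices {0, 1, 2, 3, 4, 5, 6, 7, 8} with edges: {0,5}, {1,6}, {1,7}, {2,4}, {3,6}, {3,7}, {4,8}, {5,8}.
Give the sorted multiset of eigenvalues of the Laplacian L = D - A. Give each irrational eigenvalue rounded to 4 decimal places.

With the vertex order [0, 1, 2, 3, 4, 5, 6, 7, 8], the degrees are [1, 2, 1, 2, 2, 2, 2, 2, 2], giving D = diag(1, 2, 1, 2, 2, 2, 2, 2, 2) and L = D - A. The multiplicity of 0 as a Laplacian eigenvalue equals the number of connected components. The 2 zero eigenvalues correspond to the 2 connected components.

[0, 0, 0.3820, 1.3820, 2, 2, 2.6180, 3.6180, 4]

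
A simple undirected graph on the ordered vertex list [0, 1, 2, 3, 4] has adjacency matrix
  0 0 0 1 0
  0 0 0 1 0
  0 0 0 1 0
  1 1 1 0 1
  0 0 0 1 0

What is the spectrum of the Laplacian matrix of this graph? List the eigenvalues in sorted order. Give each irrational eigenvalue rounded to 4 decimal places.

Reading degrees in the order [0, 1, 2, 3, 4] gives [1, 1, 1, 4, 1]; set D = diag(1, 1, 1, 4, 1) and form L = D - A. The multiplicity of 0 as a Laplacian eigenvalue equals the number of connected components. By the matrix-tree theorem the graph has (1/5) * product of the nonzero eigenvalues = 1 spanning tree.

[0, 1, 1, 1, 5]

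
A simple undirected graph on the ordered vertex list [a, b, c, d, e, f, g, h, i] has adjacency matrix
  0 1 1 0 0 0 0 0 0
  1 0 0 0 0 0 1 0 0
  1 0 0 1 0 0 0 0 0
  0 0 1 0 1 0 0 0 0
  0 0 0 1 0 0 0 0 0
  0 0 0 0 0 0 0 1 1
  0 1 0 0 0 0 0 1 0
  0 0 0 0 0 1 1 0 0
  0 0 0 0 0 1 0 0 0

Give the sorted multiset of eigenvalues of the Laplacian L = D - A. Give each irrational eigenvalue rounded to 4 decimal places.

Each diagonal entry of L is the vertex degree and each off-diagonal entry is -1 where an edge is present, 0 otherwise; in the order [a, b, c, d, e, f, g, h, i] the diagonal is [2, 2, 2, 2, 1, 2, 2, 2, 1]. Diagonalising L (or applying a numerical eigensolver to the 9x9 matrix) gives the spectrum above. The single zero eigenvalue shows the graph is connected. There is one zero in the spectrum, matching the 1 component.

[0, 0.1206, 0.4679, 1, 1.6527, 2.3473, 3, 3.5321, 3.8794]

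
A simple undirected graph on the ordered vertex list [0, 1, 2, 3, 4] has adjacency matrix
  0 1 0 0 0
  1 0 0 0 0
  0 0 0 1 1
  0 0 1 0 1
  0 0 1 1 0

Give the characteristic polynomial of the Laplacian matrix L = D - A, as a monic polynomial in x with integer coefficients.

x^5 - 8x^4 + 21x^3 - 18x^2

With the vertex order [0, 1, 2, 3, 4], the degrees are [1, 1, 2, 2, 2], giving D = diag(1, 1, 2, 2, 2) and L = D - A. The eigenvalues of L are [0, 0, 2, 3, 3]; the characteristic polynomial is the product of (x - lambda_i), which multiplies out to x^5 - 8x^4 + 21x^3 - 18x^2. Since p(0) = det(-L) = 0, x divides p(x). The largest eigenvalue, 3, is at most the vertex count 5.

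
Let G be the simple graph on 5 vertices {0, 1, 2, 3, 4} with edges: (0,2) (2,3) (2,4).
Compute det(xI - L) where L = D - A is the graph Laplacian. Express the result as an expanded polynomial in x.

Reading degrees in the order [0, 1, 2, 3, 4] gives [1, 0, 3, 1, 1]; set D = diag(1, 0, 3, 1, 1) and form L = D - A. L has integer entries, so p(x) = det(xI - L) has integer coefficients. Expanding the determinant yields x^5 - 6x^4 + 9x^3 - 4x^2. The coefficient of x^4 equals -trace(L) = -6, matching the sum of degrees. The eigenvalues sum to 6, which equals trace(L) = 2|E|.

x^5 - 6x^4 + 9x^3 - 4x^2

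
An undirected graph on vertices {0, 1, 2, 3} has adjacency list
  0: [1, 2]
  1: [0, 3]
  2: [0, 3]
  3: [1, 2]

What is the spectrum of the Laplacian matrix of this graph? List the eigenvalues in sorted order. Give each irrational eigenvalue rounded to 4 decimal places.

With the vertex order [0, 1, 2, 3], the degrees are [2, 2, 2, 2], giving D = diag(2, 2, 2, 2) and L = D - A. Diagonalising L (or applying a numerical eigensolver to the 4x4 matrix) gives the spectrum above. There is one zero in the spectrum, matching the 1 component.

[0, 2, 2, 4]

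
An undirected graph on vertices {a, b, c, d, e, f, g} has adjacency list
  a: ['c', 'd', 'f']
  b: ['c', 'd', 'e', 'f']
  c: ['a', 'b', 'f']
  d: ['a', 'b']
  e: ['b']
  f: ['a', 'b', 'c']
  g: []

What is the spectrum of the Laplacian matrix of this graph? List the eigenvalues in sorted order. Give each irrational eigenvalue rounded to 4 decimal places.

[0, 0, 0.9139, 2, 3.5720, 4, 5.5141]

Reading degrees in the order [a, b, c, d, e, f, g] gives [3, 4, 3, 2, 1, 3, 0]; set D = diag(3, 4, 3, 2, 1, 3, 0) and form L = D - A. L is symmetric positive semidefinite, so every eigenvalue is real and nonnegative. The 2 zero eigenvalues correspond to the 2 connected components. The largest eigenvalue, 5.5141, is at most the vertex count 7.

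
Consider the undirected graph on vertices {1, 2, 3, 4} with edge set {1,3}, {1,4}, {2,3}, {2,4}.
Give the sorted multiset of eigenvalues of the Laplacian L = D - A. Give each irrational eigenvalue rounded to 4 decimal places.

Reading degrees in the order [1, 2, 3, 4] gives [2, 2, 2, 2]; set D = diag(2, 2, 2, 2) and form L = D - A. The multiplicity of 0 as a Laplacian eigenvalue equals the number of connected components. The single zero eigenvalue shows the graph is connected. By the matrix-tree theorem the graph has (1/4) * product of the nonzero eigenvalues = 4 spanning trees.

[0, 2, 2, 4]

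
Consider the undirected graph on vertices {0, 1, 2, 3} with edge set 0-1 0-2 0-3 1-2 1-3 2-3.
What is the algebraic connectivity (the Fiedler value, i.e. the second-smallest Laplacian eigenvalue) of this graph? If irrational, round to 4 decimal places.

4

Reading degrees in the order [0, 1, 2, 3] gives [3, 3, 3, 3]; set D = diag(3, 3, 3, 3) and form L = D - A. The smallest Laplacian eigenvalue is always 0. The next one, lambda_2 = 4, measures how hard the graph is to disconnect: larger values mean better connectivity. By the matrix-tree theorem the graph has (1/4) * product of the nonzero eigenvalues = 16 spanning trees.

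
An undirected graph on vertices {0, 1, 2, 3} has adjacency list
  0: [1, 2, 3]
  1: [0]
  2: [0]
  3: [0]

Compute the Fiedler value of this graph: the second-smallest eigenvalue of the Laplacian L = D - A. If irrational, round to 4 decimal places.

1

With the vertex order [0, 1, 2, 3], the degrees are [3, 1, 1, 1], giving D = diag(3, 1, 1, 1) and L = D - A. The sorted Laplacian eigenvalues are [0, 1, 1, 4]; the algebraic connectivity is the second entry, 1. The largest eigenvalue, 4, is at most the vertex count 4.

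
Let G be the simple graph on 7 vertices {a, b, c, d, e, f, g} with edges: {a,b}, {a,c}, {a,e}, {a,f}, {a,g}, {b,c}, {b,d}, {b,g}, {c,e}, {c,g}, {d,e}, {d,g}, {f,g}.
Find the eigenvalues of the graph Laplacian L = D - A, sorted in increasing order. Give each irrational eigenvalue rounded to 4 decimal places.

[0, 1.8013, 3.1206, 3.2865, 5.3473, 5.9122, 6.5321]

With the vertex order [a, b, c, d, e, f, g], the degrees are [5, 4, 4, 3, 3, 2, 5], giving D = diag(5, 4, 4, 3, 3, 2, 5) and L = D - A. Diagonalising L (or applying a numerical eigensolver to the 7x7 matrix) gives the spectrum above. The largest eigenvalue, 6.5321, is at most the vertex count 7.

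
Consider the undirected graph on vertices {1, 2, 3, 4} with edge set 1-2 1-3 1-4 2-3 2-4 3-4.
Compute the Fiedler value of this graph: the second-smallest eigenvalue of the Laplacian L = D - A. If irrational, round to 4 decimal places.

Reading degrees in the order [1, 2, 3, 4] gives [3, 3, 3, 3]; set D = diag(3, 3, 3, 3) and form L = D - A. The smallest Laplacian eigenvalue is always 0. The next one, lambda_2 = 4, measures how hard the graph is to disconnect: larger values mean better connectivity. The largest eigenvalue, 4, is at most the vertex count 4. There is one zero in the spectrum, matching the 1 component.

4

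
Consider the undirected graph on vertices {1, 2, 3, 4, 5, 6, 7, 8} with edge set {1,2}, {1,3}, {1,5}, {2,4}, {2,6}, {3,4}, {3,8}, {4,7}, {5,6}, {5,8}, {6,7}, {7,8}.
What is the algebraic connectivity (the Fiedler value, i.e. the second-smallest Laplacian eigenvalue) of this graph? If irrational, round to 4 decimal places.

2

Each diagonal entry of L is the vertex degree and each off-diagonal entry is -1 where an edge is present, 0 otherwise; in the order [1, 2, 3, 4, 5, 6, 7, 8] the diagonal is [3, 3, 3, 3, 3, 3, 3, 3]. The sorted Laplacian eigenvalues are [0, 2, 2, 2, 4, 4, 4, 6]; the algebraic connectivity is the second entry, 2.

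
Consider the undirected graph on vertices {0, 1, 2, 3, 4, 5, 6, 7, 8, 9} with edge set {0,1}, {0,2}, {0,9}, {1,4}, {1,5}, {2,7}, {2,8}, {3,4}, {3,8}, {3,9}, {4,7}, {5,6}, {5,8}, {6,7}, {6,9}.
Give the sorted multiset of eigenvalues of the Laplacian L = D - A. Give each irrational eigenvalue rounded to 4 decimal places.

[0, 2, 2, 2, 2, 2, 5, 5, 5, 5]

Each diagonal entry of L is the vertex degree and each off-diagonal entry is -1 where an edge is present, 0 otherwise; in the order [0, 1, 2, 3, 4, 5, 6, 7, 8, 9] the diagonal is [3, 3, 3, 3, 3, 3, 3, 3, 3, 3]. Diagonalising L (or applying a numerical eigensolver to the 10x10 matrix) gives the spectrum above. The single zero eigenvalue shows the graph is connected. By the matrix-tree theorem the graph has (1/10) * product of the nonzero eigenvalues = 2000 spanning trees. The largest eigenvalue, 5, is at most the vertex count 10.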